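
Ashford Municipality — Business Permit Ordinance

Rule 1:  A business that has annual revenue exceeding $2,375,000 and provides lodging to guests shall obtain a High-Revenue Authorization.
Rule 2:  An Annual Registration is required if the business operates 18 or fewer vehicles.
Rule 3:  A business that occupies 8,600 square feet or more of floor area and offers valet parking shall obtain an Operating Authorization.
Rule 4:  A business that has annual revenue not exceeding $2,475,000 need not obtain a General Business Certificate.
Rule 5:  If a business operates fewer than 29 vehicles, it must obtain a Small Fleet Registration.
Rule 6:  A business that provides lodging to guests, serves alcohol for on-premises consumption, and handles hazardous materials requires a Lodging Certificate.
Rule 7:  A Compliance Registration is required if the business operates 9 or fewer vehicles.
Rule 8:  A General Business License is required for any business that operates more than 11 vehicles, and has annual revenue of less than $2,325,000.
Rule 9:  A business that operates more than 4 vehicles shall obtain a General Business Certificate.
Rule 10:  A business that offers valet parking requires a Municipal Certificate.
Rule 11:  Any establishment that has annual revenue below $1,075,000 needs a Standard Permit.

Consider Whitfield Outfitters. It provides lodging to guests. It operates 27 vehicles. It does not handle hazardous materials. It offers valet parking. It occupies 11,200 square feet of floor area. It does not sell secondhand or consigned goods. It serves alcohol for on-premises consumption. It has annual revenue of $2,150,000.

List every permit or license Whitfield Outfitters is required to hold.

General Business License, Municipal Certificate, Operating Authorization, Small Fleet Registration

Rule 1: revenue $2,150,000 ≤ $2,375,000; provides lodging to guests → High-Revenue Authorization not required.
Rule 2: vehicles 27 > 18 → Annual Registration not required.
Rule 3: floor area 11,200 square feet ≥ 8,600 square feet; offers valet parking → Operating Authorization required.
Rule 4: revenue $2,150,000 ≤ $2,475,000 → exempt from General Business Certificate.
Rule 5: vehicles 27 < 29 → Small Fleet Registration required.
Rule 6: provides lodging to guests; serves alcohol for on-premises consumption; does not handle hazardous materials → Lodging Certificate not required.
Rule 7: vehicles 27 > 9 → Compliance Registration not required.
Rule 8: vehicles 27 > 11; revenue $2,150,000 < $2,325,000 → General Business License required.
Rule 9: vehicles 27 > 4 → General Business Certificate required.
Rule 10: offers valet parking → Municipal Certificate required.
Rule 11: revenue $2,150,000 ≥ $1,075,000 → Standard Permit not required.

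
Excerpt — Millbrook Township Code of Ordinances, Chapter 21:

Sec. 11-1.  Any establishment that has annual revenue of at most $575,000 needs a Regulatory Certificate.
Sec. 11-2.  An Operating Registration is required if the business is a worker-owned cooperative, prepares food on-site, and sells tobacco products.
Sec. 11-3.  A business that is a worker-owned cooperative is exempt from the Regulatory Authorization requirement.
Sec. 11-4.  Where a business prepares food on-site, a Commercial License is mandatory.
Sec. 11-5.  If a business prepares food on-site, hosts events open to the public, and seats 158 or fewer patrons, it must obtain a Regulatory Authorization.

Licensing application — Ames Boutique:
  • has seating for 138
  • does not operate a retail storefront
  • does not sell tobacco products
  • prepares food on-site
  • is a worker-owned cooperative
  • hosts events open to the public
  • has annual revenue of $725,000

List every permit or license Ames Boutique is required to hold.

Sec. 11-1. revenue $725,000 > $575,000 → Regulatory Certificate not required.
Sec. 11-2. is a worker-owned cooperative; prepares food on-site; does not sell tobacco products → Operating Registration not required.
Sec. 11-3. is a worker-owned cooperative → exempt from Regulatory Authorization.
Sec. 11-4. prepares food on-site → Commercial License required.
Sec. 11-5. prepares food on-site; hosts events open to the public; seating 138 ≤ 158 → Regulatory Authorization required.

Commercial License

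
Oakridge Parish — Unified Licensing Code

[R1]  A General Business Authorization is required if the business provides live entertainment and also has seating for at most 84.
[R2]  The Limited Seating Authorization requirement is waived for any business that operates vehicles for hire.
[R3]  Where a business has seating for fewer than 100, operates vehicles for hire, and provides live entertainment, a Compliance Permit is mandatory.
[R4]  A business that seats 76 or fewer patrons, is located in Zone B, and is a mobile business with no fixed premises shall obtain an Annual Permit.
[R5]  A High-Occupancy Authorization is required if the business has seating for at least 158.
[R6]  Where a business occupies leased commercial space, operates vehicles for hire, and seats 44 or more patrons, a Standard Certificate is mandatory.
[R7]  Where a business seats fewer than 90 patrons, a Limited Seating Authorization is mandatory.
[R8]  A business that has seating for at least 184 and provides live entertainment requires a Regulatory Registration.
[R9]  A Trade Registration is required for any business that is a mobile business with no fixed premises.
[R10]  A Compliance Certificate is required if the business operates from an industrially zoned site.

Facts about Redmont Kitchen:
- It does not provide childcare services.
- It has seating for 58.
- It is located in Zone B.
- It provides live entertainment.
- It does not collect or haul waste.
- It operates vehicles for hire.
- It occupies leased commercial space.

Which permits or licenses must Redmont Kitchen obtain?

[R1] provides live entertainment; seating 58 ≤ 84 → General Business Authorization required.
[R2] operates vehicles for hire → exempt from Limited Seating Authorization.
[R3] seating 58 < 100; operates vehicles for hire; provides live entertainment → Compliance Permit required.
[R4] seating 58 ≤ 76; is located in Zone B; occupies leased commercial space (not: is a mobile business with no fixed premises) → Annual Permit not required.
[R5] seating 58 < 158 → High-Occupancy Authorization not required.
[R6] occupies leased commercial space; operates vehicles for hire; seating 58 ≥ 44 → Standard Certificate required.
[R7] seating 58 < 90 → Limited Seating Authorization required.
[R8] seating 58 < 184; provides live entertainment → Regulatory Registration not required.
[R9] occupies leased commercial space (not: is a mobile business with no fixed premises) → Trade Registration not required.
[R10] occupies leased commercial space (not: operates from an industrially zoned site) → Compliance Certificate not required.

Compliance Permit, General Business Authorization, Standard Certificate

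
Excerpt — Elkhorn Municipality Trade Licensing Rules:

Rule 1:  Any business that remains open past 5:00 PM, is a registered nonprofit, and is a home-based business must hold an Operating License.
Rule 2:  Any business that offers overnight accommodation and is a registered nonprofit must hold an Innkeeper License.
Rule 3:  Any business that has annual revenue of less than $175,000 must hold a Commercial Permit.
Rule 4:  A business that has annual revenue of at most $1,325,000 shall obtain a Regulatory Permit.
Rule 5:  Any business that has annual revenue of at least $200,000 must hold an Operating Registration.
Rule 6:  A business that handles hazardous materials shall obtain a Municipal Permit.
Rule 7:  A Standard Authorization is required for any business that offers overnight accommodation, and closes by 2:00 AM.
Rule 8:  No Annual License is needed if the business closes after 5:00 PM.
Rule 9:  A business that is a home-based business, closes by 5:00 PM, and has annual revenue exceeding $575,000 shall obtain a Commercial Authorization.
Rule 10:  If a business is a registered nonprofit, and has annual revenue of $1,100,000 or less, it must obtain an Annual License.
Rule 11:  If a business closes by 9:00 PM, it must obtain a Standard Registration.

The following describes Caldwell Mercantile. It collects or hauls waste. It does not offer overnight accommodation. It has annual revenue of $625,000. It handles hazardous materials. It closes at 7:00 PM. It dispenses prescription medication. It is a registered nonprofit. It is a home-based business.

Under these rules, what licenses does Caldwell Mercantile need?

Municipal Permit, Operating License, Operating Registration, Regulatory Permit, Standard Registration

Rule 1: closes 7:00 PM, after 5:00 PM; is a registered nonprofit; is a home-based business → Operating License required.
Rule 2: does not offer overnight accommodation; is a registered nonprofit → Innkeeper License not required.
Rule 3: revenue $625,000 ≥ $175,000 → Commercial Permit not required.
Rule 4: revenue $625,000 ≤ $1,325,000 → Regulatory Permit required.
Rule 5: revenue $625,000 ≥ $200,000 → Operating Registration required.
Rule 6: handles hazardous materials → Municipal Permit required.
Rule 7: does not offer overnight accommodation; closes 7:00 PM, at/before 2:00 AM → Standard Authorization not required.
Rule 8: closes 7:00 PM, after 5:00 PM → exempt from Annual License.
Rule 9: is a home-based business; closes 7:00 PM, after 5:00 PM; revenue $625,000 > $575,000 → Commercial Authorization not required.
Rule 10: is a registered nonprofit; revenue $625,000 ≤ $1,100,000 → Annual License required.
Rule 11: closes 7:00 PM, at/before 9:00 PM → Standard Registration required.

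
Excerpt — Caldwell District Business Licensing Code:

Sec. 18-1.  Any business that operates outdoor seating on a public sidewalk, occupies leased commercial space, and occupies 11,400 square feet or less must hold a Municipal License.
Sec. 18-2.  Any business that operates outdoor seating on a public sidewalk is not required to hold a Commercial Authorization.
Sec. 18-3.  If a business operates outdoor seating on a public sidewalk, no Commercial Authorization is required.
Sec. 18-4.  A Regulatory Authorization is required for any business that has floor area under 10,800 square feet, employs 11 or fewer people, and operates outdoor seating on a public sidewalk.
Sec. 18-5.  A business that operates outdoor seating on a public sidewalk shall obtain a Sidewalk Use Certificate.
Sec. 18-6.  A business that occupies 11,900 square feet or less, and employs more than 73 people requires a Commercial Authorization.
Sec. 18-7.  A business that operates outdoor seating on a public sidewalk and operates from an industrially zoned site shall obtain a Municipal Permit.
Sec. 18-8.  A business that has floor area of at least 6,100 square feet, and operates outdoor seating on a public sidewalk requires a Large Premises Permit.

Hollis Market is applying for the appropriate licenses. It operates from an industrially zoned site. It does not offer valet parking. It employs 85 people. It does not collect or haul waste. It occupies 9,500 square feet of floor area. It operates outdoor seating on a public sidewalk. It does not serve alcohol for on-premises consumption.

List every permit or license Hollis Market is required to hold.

Large Premises Permit, Municipal Permit, Sidewalk Use Certificate

Sec. 18-1. operates outdoor seating on a public sidewalk; operates from an industrially zoned site (not: occupies leased commercial space); floor area 9,500 square feet ≤ 11,400 square feet → Municipal License not required.
Sec. 18-2. operates outdoor seating on a public sidewalk → exempt from Commercial Authorization.
Sec. 18-3. operates outdoor seating on a public sidewalk → exempt from Commercial Authorization.
Sec. 18-4. floor area 9,500 square feet < 10,800 square feet; employees 85 > 11; operates outdoor seating on a public sidewalk → Regulatory Authorization not required.
Sec. 18-5. operates outdoor seating on a public sidewalk → Sidewalk Use Certificate required.
Sec. 18-6. floor area 9,500 square feet ≤ 11,900 square feet; employees 85 > 73 → Commercial Authorization required.
Sec. 18-7. operates outdoor seating on a public sidewalk; operates from an industrially zoned site → Municipal Permit required.
Sec. 18-8. floor area 9,500 square feet ≥ 6,100 square feet; operates outdoor seating on a public sidewalk → Large Premises Permit required.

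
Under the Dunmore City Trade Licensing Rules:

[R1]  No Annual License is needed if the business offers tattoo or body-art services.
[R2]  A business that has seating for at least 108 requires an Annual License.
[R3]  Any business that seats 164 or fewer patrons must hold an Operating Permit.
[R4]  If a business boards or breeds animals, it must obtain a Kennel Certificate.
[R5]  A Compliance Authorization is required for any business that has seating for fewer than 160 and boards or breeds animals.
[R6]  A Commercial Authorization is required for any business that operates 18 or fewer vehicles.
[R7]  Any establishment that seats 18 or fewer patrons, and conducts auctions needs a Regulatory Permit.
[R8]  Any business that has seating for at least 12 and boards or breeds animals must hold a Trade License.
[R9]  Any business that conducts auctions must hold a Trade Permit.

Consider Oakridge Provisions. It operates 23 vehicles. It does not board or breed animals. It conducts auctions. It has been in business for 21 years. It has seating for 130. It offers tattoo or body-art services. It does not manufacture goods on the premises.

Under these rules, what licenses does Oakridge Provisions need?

Operating Permit, Trade Permit

[R1] offers tattoo or body-art services → exempt from Annual License.
[R2] seating 130 ≥ 108 → Annual License required.
[R3] seating 130 ≤ 164 → Operating Permit required.
[R4] does not board or breed animals → Kennel Certificate not required.
[R5] seating 130 < 160; does not board or breed animals → Compliance Authorization not required.
[R6] vehicles 23 > 18 → Commercial Authorization not required.
[R7] seating 130 > 18; conducts auctions → Regulatory Permit not required.
[R8] seating 130 ≥ 12; does not board or breed animals → Trade License not required.
[R9] conducts auctions → Trade Permit required.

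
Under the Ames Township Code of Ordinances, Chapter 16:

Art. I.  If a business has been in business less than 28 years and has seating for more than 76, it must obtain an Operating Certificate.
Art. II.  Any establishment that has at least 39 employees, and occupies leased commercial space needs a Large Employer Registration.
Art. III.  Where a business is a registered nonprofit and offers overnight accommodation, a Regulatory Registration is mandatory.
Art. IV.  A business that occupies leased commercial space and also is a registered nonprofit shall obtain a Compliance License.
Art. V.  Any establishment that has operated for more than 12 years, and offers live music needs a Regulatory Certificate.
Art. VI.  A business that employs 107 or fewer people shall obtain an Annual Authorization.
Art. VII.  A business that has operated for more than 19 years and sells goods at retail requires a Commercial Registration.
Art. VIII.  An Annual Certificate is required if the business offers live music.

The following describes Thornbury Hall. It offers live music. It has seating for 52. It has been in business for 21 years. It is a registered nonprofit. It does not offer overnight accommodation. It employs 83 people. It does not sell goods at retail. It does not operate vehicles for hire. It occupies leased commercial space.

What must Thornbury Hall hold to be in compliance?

Annual Authorization, Annual Certificate, Compliance License, Large Employer Registration, Regulatory Certificate

Art. I. years in business 21 < 28; seating 52 ≤ 76 → Operating Certificate not required.
Art. II. employees 83 ≥ 39; occupies leased commercial space → Large Employer Registration required.
Art. III. is a registered nonprofit; does not offer overnight accommodation → Regulatory Registration not required.
Art. IV. occupies leased commercial space; is a registered nonprofit → Compliance License required.
Art. V. years in business 21 > 12; offers live music → Regulatory Certificate required.
Art. VI. employees 83 ≤ 107 → Annual Authorization required.
Art. VII. years in business 21 > 19; does not sell goods at retail → Commercial Registration not required.
Art. VIII. offers live music → Annual Certificate required.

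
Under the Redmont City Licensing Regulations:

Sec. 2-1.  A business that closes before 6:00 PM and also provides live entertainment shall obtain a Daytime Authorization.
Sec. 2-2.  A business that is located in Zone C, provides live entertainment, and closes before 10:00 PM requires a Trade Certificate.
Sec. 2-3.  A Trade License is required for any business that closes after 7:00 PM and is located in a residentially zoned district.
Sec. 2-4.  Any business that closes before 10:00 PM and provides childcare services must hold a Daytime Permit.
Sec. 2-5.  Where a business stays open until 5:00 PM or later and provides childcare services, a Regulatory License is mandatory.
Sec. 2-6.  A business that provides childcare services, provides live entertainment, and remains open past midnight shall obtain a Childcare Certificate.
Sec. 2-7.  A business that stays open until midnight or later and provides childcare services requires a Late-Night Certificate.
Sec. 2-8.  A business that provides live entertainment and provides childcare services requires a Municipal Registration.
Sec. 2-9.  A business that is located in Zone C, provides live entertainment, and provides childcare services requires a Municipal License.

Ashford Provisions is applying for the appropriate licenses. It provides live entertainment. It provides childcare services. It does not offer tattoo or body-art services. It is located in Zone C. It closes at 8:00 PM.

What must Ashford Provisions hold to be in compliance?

Sec. 2-1. closes 8:00 PM, after 6:00 PM; provides live entertainment → Daytime Authorization not required.
Sec. 2-2. is located in Zone C; provides live entertainment; closes 8:00 PM, at/before 10:00 PM → Trade Certificate required.
Sec. 2-3. closes 8:00 PM, after 7:00 PM; is located in Zone C (not: is located in a residentially zoned district) → Trade License not required.
Sec. 2-4. closes 8:00 PM, at/before 10:00 PM; provides childcare services → Daytime Permit required.
Sec. 2-5. closes 8:00 PM, after 5:00 PM; provides childcare services → Regulatory License required.
Sec. 2-6. provides childcare services; provides live entertainment; closes 8:00 PM, at/before midnight → Childcare Certificate not required.
Sec. 2-7. closes 8:00 PM, at/before midnight; provides childcare services → Late-Night Certificate not required.
Sec. 2-8. provides live entertainment; provides childcare services → Municipal Registration required.
Sec. 2-9. is located in Zone C; provides live entertainment; provides childcare services → Municipal License required.

Daytime Permit, Municipal License, Municipal Registration, Regulatory License, Trade Certificate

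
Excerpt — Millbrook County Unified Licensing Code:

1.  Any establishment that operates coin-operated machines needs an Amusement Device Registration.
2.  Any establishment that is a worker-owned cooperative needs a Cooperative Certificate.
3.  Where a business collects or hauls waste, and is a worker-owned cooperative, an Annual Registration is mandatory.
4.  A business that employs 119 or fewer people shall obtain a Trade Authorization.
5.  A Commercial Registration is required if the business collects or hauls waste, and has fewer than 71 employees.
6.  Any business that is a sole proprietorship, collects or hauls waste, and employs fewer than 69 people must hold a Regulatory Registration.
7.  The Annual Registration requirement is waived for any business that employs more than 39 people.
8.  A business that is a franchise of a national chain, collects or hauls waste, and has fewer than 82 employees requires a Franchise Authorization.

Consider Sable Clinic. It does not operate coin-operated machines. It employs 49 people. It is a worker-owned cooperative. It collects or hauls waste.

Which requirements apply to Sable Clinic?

Commercial Registration, Cooperative Certificate, Trade Authorization

1. does not operate coin-operated machines → Amusement Device Registration not required.
2. is a worker-owned cooperative → Cooperative Certificate required.
3. collects or hauls waste; is a worker-owned cooperative → Annual Registration required.
4. employees 49 ≤ 119 → Trade Authorization required.
5. collects or hauls waste; employees 49 < 71 → Commercial Registration required.
6. is a worker-owned cooperative (not: is a sole proprietorship); collects or hauls waste; employees 49 < 69 → Regulatory Registration not required.
7. employees 49 > 39 → exempt from Annual Registration.
8. is a worker-owned cooperative (not: is a franchise of a national chain); collects or hauls waste; employees 49 < 82 → Franchise Authorization not required.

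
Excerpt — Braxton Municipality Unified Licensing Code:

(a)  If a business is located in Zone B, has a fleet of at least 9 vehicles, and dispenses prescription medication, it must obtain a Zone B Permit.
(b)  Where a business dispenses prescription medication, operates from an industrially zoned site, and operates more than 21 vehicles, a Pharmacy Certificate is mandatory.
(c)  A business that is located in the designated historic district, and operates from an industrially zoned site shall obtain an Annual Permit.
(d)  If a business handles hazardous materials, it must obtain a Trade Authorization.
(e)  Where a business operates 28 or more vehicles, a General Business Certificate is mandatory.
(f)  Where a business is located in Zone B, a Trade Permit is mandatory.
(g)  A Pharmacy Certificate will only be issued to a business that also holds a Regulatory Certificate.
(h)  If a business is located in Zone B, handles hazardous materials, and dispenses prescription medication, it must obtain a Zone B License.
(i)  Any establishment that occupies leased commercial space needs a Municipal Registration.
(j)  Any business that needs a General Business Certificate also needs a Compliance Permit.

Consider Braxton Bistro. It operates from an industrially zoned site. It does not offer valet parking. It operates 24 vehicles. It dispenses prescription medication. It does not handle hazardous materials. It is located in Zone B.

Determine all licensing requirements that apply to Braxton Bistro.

(a) is located in Zone B; vehicles 24 ≥ 9; dispenses prescription medication → Zone B Permit required.
(b) dispenses prescription medication; operates from an industrially zoned site; vehicles 24 > 21 → Pharmacy Certificate required.
(c) is located in Zone B (not: is located in the designated historic district); operates from an industrially zoned site → Annual Permit not required.
(d) does not handle hazardous materials → Trade Authorization not required.
(e) vehicles 24 < 28 → General Business Certificate not required.
(f) is located in Zone B → Trade Permit required.
(g) Pharmacy Certificate is required → Regulatory Certificate also required.
(h) is located in Zone B; does not handle hazardous materials; dispenses prescription medication → Zone B License not required.
(i) operates from an industrially zoned site (not: occupies leased commercial space) → Municipal Registration not required.
(j) General Business Certificate is not required → no effect.

Pharmacy Certificate, Regulatory Certificate, Trade Permit, Zone B Permit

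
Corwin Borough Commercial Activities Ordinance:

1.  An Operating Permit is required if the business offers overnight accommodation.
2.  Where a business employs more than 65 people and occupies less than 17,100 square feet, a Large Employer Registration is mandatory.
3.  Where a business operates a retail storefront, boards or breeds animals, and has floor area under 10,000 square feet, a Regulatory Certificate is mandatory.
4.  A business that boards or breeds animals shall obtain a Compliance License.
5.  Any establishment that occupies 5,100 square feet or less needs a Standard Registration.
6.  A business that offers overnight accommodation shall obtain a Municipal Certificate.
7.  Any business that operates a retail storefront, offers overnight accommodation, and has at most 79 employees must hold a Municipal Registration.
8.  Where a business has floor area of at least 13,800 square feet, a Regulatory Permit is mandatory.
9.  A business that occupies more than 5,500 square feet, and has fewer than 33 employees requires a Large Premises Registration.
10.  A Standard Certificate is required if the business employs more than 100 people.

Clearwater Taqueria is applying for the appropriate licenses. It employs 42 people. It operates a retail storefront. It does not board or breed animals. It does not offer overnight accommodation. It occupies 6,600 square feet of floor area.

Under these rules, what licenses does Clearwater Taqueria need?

None

1. does not offer overnight accommodation → Operating Permit not required.
2. employees 42 ≤ 65; floor area 6,600 square feet < 17,100 square feet → Large Employer Registration not required.
3. operates a retail storefront; does not board or breed animals; floor area 6,600 square feet < 10,000 square feet → Regulatory Certificate not required.
4. does not board or breed animals → Compliance License not required.
5. floor area 6,600 square feet > 5,100 square feet → Standard Registration not required.
6. does not offer overnight accommodation → Municipal Certificate not required.
7. operates a retail storefront; does not offer overnight accommodation; employees 42 ≤ 79 → Municipal Registration not required.
8. floor area 6,600 square feet < 13,800 square feet → Regulatory Permit not required.
9. floor area 6,600 square feet > 5,500 square feet; employees 42 ≥ 33 → Large Premises Registration not required.
10. employees 42 ≤ 100 → Standard Certificate not required.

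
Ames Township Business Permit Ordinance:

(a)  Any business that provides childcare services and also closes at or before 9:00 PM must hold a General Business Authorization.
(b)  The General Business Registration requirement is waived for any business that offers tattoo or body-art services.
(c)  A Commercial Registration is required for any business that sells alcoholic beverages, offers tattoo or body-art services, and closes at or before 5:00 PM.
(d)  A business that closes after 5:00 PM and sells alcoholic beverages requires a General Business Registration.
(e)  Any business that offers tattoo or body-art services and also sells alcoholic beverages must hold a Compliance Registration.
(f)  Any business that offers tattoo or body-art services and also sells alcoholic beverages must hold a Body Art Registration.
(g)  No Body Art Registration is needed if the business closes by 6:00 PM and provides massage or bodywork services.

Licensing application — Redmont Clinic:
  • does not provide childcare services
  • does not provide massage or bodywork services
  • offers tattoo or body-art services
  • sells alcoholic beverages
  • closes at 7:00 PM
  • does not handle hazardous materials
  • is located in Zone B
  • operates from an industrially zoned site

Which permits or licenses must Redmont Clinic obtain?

(a) does not provide childcare services; closes 7:00 PM, at/before 9:00 PM → General Business Authorization not required.
(b) offers tattoo or body-art services → exempt from General Business Registration.
(c) sells alcoholic beverages; offers tattoo or body-art services; closes 7:00 PM, after 5:00 PM → Commercial Registration not required.
(d) closes 7:00 PM, after 5:00 PM; sells alcoholic beverages → General Business Registration required.
(e) offers tattoo or body-art services; sells alcoholic beverages → Compliance Registration required.
(f) offers tattoo or body-art services; sells alcoholic beverages → Body Art Registration required.
(g) closes 7:00 PM, after 6:00 PM; does not provide massage or bodywork services → Body Art Registration exemption does not apply.

Body Art Registration, Compliance Registration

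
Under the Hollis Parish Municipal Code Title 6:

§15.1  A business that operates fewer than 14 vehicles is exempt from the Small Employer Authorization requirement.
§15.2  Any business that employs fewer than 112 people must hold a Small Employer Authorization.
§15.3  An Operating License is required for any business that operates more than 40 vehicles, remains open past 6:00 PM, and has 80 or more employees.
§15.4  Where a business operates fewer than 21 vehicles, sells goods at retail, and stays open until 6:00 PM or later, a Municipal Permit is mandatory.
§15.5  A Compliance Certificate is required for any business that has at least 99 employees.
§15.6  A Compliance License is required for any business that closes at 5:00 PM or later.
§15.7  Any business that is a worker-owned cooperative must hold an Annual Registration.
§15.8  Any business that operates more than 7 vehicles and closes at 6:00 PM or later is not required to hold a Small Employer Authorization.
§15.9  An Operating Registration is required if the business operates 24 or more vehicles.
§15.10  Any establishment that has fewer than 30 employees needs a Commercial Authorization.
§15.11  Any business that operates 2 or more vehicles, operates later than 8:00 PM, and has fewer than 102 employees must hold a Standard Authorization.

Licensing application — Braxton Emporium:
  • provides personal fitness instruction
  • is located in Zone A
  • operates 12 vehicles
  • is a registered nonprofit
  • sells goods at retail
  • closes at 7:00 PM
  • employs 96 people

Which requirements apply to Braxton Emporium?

Compliance License, Municipal Permit

§15.1 vehicles 12 < 14 → exempt from Small Employer Authorization.
§15.2 employees 96 < 112 → Small Employer Authorization required.
§15.3 vehicles 12 ≤ 40; closes 7:00 PM, after 6:00 PM; employees 96 ≥ 80 → Operating License not required.
§15.4 vehicles 12 < 21; sells goods at retail; closes 7:00 PM, after 6:00 PM → Municipal Permit required.
§15.5 employees 96 < 99 → Compliance Certificate not required.
§15.6 closes 7:00 PM, after 5:00 PM → Compliance License required.
§15.7 is a registered nonprofit (not: is a worker-owned cooperative) → Annual Registration not required.
§15.8 vehicles 12 > 7; closes 7:00 PM, after 6:00 PM → exempt from Small Employer Authorization.
§15.9 vehicles 12 < 24 → Operating Registration not required.
§15.10 employees 96 ≥ 30 → Commercial Authorization not required.
§15.11 vehicles 12 ≥ 2; closes 7:00 PM, at/before 8:00 PM; employees 96 < 102 → Standard Authorization not required.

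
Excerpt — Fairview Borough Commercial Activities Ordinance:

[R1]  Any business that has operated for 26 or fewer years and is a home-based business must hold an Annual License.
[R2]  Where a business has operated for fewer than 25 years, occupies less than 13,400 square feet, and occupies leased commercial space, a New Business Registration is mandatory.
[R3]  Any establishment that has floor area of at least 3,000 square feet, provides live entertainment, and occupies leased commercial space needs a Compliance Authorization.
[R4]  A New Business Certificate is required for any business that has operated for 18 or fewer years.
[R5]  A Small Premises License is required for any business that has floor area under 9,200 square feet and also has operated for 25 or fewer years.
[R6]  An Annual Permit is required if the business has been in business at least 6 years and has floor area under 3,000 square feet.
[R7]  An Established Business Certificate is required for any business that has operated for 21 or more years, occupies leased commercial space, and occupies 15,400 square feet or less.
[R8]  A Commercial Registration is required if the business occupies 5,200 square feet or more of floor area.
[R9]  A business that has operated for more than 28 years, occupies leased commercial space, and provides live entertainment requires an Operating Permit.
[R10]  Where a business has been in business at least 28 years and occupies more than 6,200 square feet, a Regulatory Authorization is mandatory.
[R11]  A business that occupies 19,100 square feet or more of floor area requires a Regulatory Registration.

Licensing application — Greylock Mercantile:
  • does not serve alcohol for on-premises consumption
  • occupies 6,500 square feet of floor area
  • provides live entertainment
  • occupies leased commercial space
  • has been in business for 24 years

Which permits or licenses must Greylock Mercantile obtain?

[R1] years in business 24 ≤ 26; occupies leased commercial space (not: is a home-based business) → Annual License not required.
[R2] years in business 24 < 25; floor area 6,500 square feet < 13,400 square feet; occupies leased commercial space → New Business Registration required.
[R3] floor area 6,500 square feet ≥ 3,000 square feet; provides live entertainment; occupies leased commercial space → Compliance Authorization required.
[R4] years in business 24 > 18 → New Business Certificate not required.
[R5] floor area 6,500 square feet < 9,200 square feet; years in business 24 ≤ 25 → Small Premises License required.
[R6] years in business 24 ≥ 6; floor area 6,500 square feet ≥ 3,000 square feet → Annual Permit not required.
[R7] years in business 24 ≥ 21; occupies leased commercial space; floor area 6,500 square feet ≤ 15,400 square feet → Established Business Certificate required.
[R8] floor area 6,500 square feet ≥ 5,200 square feet → Commercial Registration required.
[R9] years in business 24 ≤ 28; occupies leased commercial space; provides live entertainment → Operating Permit not required.
[R10] years in business 24 < 28; floor area 6,500 square feet > 6,200 square feet → Regulatory Authorization not required.
[R11] floor area 6,500 square feet < 19,100 square feet → Regulatory Registration not required.

Commercial Registration, Compliance Authorization, Established Business Certificate, New Business Registration, Small Premises License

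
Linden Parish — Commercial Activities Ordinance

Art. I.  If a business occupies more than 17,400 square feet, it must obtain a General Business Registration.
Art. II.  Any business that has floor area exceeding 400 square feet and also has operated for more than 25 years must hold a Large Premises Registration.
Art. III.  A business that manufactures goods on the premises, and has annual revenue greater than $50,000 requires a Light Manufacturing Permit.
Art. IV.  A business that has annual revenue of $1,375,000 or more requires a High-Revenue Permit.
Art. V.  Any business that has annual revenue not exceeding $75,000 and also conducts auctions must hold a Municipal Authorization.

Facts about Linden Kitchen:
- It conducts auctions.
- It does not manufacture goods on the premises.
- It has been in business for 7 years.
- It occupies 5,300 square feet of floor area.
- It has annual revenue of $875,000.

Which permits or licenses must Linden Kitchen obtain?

Art. I. floor area 5,300 square feet ≤ 17,400 square feet → General Business Registration not required.
Art. II. floor area 5,300 square feet > 400 square feet; years in business 7 ≤ 25 → Large Premises Registration not required.
Art. III. does not manufacture goods on the premises; revenue $875,000 > $50,000 → Light Manufacturing Permit not required.
Art. IV. revenue $875,000 < $1,375,000 → High-Revenue Permit not required.
Art. V. revenue $875,000 > $75,000; conducts auctions → Municipal Authorization not required.

None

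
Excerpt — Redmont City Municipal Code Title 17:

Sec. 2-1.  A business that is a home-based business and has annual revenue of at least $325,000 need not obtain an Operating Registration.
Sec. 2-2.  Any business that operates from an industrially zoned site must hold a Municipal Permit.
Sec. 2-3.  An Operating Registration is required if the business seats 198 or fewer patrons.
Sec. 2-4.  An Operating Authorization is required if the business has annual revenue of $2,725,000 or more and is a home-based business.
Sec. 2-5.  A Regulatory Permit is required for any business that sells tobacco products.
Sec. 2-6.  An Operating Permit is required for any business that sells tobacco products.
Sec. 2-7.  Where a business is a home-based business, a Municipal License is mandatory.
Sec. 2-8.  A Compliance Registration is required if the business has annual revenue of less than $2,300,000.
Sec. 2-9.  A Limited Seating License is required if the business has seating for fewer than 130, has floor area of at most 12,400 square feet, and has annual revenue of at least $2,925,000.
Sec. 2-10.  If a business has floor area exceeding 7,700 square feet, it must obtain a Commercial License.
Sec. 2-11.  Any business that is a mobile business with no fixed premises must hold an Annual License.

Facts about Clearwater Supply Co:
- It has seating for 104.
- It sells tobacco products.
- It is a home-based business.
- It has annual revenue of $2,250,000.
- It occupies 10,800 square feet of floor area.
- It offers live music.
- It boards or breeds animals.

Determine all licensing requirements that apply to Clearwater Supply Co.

Sec. 2-1. is a home-based business; revenue $2,250,000 ≥ $325,000 → exempt from Operating Registration.
Sec. 2-2. is a home-based business (not: operates from an industrially zoned site) → Municipal Permit not required.
Sec. 2-3. seating 104 ≤ 198 → Operating Registration required.
Sec. 2-4. revenue $2,250,000 < $2,725,000; is a home-based business → Operating Authorization not required.
Sec. 2-5. sells tobacco products → Regulatory Permit required.
Sec. 2-6. sells tobacco products → Operating Permit required.
Sec. 2-7. is a home-based business → Municipal License required.
Sec. 2-8. revenue $2,250,000 < $2,300,000 → Compliance Registration required.
Sec. 2-9. seating 104 < 130; floor area 10,800 square feet ≤ 12,400 square feet; revenue $2,250,000 < $2,925,000 → Limited Seating License not required.
Sec. 2-10. floor area 10,800 square feet > 7,700 square feet → Commercial License required.
Sec. 2-11. is a home-based business (not: is a mobile business with no fixed premises) → Annual License not required.

Commercial License, Compliance Registration, Municipal License, Operating Permit, Regulatory Permit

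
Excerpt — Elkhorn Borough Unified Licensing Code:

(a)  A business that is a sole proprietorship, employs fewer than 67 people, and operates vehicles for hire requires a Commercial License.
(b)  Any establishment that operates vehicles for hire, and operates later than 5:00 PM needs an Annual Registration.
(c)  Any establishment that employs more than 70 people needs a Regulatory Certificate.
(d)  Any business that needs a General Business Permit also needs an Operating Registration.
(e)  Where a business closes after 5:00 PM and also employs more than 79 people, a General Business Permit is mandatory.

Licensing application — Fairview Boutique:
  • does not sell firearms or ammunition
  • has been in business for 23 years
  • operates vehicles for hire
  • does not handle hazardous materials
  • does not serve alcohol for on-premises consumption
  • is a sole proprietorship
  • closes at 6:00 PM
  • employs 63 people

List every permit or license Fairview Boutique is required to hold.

Annual Registration, Commercial License

(a) is a sole proprietorship; employees 63 < 67; operates vehicles for hire → Commercial License required.
(b) operates vehicles for hire; closes 6:00 PM, after 5:00 PM → Annual Registration required.
(c) employees 63 ≤ 70 → Regulatory Certificate not required.
(d) General Business Permit is not required → no effect.
(e) closes 6:00 PM, after 5:00 PM; employees 63 ≤ 79 → General Business Permit not required.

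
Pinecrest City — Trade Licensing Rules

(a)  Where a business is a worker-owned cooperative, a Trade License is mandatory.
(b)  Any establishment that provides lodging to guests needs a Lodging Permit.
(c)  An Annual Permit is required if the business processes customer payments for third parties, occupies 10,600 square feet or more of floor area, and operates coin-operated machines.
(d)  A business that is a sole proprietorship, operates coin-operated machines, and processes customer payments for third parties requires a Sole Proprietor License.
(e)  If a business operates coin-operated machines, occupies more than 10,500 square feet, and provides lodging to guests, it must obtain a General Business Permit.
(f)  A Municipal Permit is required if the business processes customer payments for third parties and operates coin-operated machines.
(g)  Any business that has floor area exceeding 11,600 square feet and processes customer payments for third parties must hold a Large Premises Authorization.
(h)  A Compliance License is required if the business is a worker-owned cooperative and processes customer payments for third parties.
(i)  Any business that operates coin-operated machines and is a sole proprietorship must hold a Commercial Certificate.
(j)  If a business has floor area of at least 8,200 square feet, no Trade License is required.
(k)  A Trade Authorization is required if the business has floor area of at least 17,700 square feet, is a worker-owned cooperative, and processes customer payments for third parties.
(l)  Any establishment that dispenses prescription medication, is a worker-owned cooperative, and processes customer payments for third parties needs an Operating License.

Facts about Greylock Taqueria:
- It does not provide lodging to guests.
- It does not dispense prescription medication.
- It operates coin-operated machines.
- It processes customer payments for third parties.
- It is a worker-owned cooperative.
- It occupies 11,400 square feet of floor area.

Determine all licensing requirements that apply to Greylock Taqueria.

(a) is a worker-owned cooperative → Trade License required.
(b) does not provide lodging to guests → Lodging Permit not required.
(c) processes customer payments for third parties; floor area 11,400 square feet ≥ 10,600 square feet; operates coin-operated machines → Annual Permit required.
(d) is a worker-owned cooperative (not: is a sole proprietorship); operates coin-operated machines; processes customer payments for third parties → Sole Proprietor License not required.
(e) operates coin-operated machines; floor area 11,400 square feet > 10,500 square feet; does not provide lodging to guests → General Business Permit not required.
(f) processes customer payments for third parties; operates coin-operated machines → Municipal Permit required.
(g) floor area 11,400 square feet ≤ 11,600 square feet; processes customer payments for third parties → Large Premises Authorization not required.
(h) is a worker-owned cooperative; processes customer payments for third parties → Compliance License required.
(i) operates coin-operated machines; is a worker-owned cooperative (not: is a sole proprietorship) → Commercial Certificate not required.
(j) floor area 11,400 square feet ≥ 8,200 square feet → exempt from Trade License.
(k) floor area 11,400 square feet < 17,700 square feet; is a worker-owned cooperative; processes customer payments for third parties → Trade Authorization not required.
(l) does not dispense prescription medication; is a worker-owned cooperative; processes customer payments for third parties → Operating License not required.

Annual Permit, Compliance License, Municipal Permit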